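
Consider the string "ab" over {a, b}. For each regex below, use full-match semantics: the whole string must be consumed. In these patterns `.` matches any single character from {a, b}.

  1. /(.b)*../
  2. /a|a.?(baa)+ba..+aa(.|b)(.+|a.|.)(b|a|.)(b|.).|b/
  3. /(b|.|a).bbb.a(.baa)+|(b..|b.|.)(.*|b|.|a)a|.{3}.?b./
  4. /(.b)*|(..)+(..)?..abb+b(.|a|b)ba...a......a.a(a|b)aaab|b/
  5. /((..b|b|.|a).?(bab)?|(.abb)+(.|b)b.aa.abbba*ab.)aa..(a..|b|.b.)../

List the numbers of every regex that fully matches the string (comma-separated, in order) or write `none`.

1 → match
2 → no match
3 → no match
4 → match
5 → no match

1, 4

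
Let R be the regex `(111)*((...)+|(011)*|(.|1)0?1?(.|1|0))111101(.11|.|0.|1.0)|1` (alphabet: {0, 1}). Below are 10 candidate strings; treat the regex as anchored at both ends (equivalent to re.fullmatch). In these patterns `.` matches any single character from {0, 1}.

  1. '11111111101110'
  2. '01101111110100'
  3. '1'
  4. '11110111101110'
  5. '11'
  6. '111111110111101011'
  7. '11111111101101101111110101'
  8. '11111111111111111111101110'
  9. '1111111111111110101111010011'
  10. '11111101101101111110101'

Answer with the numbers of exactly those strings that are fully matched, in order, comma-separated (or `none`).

1, 2, 3, 4, 6, 7, 8, 10

1 → match
2 → match
3 → match
4 → match
5 → no match
6 → match
7 → match
8 → match
9 → no match
10 → match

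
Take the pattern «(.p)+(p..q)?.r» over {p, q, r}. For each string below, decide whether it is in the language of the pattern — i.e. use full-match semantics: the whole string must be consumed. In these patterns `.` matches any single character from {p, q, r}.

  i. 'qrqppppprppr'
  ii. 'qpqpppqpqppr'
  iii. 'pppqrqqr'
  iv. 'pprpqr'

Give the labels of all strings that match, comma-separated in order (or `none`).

i → no match
ii → match
iii → match
iv → match

ii, iii, iv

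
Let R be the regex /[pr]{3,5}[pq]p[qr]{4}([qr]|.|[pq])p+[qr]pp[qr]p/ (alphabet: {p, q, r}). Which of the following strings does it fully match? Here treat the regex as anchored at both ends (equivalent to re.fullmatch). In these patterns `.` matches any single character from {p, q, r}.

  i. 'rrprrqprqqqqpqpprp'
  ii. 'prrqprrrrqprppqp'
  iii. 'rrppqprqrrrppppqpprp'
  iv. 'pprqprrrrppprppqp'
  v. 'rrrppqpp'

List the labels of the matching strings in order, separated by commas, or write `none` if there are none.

i → match
ii → match
iii → match
iv → match
v → no match

i, ii, iii, iv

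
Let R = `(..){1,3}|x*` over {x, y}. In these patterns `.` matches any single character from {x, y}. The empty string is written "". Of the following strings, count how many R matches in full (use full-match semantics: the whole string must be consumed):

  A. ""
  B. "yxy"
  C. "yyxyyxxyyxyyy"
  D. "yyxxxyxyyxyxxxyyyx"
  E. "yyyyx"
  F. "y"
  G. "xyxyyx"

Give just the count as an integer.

2

A. "" → match
B. "yxy" → no match
C → no match
D → no match
E. "yyyyx" → no match
F. "y" → no match
G. "xyxyyx" → match
Total matched: 2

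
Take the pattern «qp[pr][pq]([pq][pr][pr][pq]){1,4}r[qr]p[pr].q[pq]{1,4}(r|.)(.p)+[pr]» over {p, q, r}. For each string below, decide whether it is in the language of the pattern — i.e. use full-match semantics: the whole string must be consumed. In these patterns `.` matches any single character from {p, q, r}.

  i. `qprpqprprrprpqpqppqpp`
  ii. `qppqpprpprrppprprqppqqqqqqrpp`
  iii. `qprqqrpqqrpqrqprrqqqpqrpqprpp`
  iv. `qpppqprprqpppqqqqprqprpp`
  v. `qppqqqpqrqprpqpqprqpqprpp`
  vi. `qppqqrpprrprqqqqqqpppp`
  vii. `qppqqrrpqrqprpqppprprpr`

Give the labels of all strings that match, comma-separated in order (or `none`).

i, ii, iii, iv, vi

i → match
ii → match
iii → match
iv → match
v → no match
vi → match
vii → no match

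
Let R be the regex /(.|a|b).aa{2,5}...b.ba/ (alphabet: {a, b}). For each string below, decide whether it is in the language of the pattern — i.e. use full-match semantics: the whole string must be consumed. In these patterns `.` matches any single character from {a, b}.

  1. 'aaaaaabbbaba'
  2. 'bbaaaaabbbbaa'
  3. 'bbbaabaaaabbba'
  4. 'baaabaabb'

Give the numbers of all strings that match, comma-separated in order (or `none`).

1. 'aaaaaabbbaba' → match
2 → no match — must end with 'ba'
3 → no match
4. 'baaabaabb' → no match — must end with 'ba'

1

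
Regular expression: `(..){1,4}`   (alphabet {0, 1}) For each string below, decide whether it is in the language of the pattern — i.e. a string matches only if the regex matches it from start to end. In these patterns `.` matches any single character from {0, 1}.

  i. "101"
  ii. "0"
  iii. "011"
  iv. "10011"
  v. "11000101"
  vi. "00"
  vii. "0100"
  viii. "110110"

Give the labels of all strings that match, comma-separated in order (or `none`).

v, vi, vii, viii

i → no match
ii → no match
iii → no match
iv → no match
v → match
vi → match
vii → match
viii → match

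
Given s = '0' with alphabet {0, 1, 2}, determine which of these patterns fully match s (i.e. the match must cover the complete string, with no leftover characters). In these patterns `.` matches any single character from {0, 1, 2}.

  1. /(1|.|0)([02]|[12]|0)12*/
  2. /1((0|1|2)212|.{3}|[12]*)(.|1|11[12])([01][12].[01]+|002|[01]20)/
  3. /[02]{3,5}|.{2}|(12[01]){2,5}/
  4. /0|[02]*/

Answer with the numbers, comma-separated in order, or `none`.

4

1 → no match
2 → no match — must start with '1'
3 → no match
4 → match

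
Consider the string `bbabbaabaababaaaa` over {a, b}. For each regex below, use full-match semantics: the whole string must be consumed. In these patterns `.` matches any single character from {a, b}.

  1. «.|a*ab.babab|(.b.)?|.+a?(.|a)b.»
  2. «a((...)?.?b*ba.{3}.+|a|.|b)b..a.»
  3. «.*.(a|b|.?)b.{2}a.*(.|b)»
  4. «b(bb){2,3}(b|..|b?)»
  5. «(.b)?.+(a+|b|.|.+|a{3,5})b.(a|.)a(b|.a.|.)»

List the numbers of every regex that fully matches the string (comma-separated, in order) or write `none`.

3, 5

1 → no match
2 → no match — must start with `a`
3 → match
4 → no match — must start with `bbb`
5 → match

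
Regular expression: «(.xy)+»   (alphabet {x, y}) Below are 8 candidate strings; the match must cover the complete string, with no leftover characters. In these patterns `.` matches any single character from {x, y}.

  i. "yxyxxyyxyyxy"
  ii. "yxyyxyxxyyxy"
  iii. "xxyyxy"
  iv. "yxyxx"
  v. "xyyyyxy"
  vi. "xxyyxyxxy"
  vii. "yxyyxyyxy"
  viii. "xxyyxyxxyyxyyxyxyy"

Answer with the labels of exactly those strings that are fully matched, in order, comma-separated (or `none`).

i, ii, iii, vi, vii

i. "yxyxxyyxyyxy" → match
ii. "yxyyxyxxyyxy" → match
iii. "xxyyxy" → match
iv. "yxyxx" → no match — must end with "xy"
v. "xyyyyxy" → no match
vi. "xxyyxyxxy" → match
vii. "yxyyxyyxy" → match
viii → no match — must end with "xy"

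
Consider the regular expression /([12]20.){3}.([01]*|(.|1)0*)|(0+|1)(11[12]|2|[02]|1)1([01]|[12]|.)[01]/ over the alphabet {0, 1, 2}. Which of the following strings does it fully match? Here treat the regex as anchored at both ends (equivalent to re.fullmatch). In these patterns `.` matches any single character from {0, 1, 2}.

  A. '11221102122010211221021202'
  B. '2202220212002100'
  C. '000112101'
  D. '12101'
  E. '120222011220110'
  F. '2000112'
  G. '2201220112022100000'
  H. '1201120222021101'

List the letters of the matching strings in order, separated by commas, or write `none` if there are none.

B, C, D, G, H

A → no match
B → match
C → match
D → match
E → no match
F → no match
G → match
H → match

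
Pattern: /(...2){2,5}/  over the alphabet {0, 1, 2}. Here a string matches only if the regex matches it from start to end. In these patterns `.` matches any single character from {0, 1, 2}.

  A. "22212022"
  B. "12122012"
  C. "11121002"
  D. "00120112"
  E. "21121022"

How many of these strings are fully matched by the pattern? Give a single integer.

4

A. "22212022" → no match
B. "12122012" → match
C. "11121002" → match
D. "00120112" → match
E. "21121022" → match
Total matched: 4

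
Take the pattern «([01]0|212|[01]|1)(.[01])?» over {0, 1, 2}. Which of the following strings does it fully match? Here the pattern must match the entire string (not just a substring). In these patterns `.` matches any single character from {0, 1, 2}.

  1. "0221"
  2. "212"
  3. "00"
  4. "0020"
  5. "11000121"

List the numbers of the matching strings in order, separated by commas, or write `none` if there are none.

1 → no match
2 → match
3 → match
4 → match
5 → no match

2, 3, 4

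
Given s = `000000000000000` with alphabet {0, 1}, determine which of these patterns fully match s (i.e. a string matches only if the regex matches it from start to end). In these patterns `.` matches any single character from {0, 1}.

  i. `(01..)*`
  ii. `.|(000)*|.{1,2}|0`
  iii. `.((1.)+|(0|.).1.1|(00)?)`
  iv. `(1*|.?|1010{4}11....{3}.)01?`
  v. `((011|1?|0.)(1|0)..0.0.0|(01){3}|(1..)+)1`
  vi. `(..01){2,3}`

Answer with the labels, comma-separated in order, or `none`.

i → no match
ii → match
iii → no match
iv → no match
v → no match — must end with `1`
vi → no match — must end with `01`

ii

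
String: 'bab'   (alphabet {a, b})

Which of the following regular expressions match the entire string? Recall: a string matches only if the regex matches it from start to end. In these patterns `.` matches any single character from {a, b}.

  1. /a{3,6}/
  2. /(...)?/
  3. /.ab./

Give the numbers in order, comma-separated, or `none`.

2

1 → no match — must start with 'a'
2 → match
3 → no match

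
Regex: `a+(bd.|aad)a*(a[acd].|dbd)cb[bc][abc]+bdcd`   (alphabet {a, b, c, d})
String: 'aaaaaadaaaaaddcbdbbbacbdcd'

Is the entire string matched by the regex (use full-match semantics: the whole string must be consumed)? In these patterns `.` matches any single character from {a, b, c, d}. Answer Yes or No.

No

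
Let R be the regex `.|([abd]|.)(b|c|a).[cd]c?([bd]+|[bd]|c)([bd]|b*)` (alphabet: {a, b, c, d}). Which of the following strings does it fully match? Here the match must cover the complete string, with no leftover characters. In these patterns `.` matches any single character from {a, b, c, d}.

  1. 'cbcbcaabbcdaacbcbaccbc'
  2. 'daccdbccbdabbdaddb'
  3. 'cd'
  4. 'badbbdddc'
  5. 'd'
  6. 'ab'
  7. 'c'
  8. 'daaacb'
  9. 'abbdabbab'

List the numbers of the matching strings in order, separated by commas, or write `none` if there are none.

1 → no match
2 → no match
3. 'cd' → no match
4. 'badbbdddc' → no match
5. 'd' → match
6. 'ab' → no match
7. 'c' → match
8. 'daaacb' → no match
9. 'abbdabbab' → no match

5, 7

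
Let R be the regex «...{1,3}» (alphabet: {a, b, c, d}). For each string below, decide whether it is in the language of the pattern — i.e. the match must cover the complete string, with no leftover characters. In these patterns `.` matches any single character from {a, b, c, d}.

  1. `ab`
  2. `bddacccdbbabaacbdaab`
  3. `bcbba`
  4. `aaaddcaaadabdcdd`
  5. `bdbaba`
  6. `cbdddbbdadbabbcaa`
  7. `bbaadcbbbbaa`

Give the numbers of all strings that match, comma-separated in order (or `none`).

1. `ab` → no match
2 → no match
3. `bcbba` → match
4 → no match
5. `bdbaba` → no match
6 → no match
7. `bbaadcbbbbaa` → no match

3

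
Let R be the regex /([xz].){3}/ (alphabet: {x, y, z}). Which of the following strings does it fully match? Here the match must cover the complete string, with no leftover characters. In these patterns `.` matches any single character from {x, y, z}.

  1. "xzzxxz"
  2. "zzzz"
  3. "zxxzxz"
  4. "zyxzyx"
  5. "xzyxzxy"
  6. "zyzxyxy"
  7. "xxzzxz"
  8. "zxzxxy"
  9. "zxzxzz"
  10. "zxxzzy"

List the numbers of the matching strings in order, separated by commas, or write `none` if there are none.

1. "xzzxxz" → match
2. "zzzz" → no match
3. "zxxzxz" → match
4. "zyxzyx" → no match
5. "xzyxzxy" → no match
6. "zyzxyxy" → no match
7. "xxzzxz" → match
8. "zxzxxy" → match
9. "zxzxzz" → match
10. "zxxzzy" → match

1, 3, 7, 8, 9, 10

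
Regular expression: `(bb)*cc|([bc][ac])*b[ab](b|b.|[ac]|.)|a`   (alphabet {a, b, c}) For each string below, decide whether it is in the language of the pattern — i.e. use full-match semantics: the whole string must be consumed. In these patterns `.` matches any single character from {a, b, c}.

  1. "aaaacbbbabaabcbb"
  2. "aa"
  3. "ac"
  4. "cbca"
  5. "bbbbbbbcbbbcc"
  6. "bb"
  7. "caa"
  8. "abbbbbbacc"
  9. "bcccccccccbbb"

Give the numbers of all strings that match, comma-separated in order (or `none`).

1 → no match
2 → no match
3 → no match
4 → no match
5 → no match
6 → no match
7 → no match
8 → no match
9 → match

9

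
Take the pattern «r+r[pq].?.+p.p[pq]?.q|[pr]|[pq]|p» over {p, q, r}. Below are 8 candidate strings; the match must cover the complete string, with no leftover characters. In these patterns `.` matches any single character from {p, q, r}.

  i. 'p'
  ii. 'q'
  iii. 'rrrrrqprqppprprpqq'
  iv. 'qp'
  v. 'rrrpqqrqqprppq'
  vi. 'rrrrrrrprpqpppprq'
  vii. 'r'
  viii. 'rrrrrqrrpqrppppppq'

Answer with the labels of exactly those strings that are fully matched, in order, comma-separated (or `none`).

i, ii, iii, v, vi, vii, viii

i → match
ii → match
iii → match
iv → no match
v → match
vi → match
vii → match
viii → match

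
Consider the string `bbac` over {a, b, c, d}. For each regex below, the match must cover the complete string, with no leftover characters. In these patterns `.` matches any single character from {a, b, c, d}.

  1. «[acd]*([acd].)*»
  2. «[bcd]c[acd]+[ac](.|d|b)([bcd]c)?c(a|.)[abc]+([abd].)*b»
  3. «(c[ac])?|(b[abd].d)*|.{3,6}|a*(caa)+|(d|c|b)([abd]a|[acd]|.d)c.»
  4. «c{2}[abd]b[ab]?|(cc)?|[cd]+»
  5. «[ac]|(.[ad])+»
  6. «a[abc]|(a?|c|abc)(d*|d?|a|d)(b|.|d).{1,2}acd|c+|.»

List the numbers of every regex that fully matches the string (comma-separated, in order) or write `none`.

3

1 → no match
2 → no match — must end with `b`
3 → match
4 → no match
5 → no match
6 → no match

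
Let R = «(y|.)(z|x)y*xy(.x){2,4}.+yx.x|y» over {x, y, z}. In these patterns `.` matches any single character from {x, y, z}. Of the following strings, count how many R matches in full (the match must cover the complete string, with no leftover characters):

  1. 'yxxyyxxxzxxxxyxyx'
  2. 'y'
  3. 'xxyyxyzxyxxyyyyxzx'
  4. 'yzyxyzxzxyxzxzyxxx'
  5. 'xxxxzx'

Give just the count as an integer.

1 → match
2 → match
3 → match
4 → match
5 → no match
Total matched: 4

4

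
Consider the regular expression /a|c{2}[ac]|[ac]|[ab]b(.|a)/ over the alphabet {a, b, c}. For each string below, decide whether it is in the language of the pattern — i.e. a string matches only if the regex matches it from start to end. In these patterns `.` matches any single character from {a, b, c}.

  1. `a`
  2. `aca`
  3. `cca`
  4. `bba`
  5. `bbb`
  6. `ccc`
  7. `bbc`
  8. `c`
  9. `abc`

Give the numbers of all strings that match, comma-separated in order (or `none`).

1. `a` → match
2. `aca` → no match
3. `cca` → match
4. `bba` → match
5. `bbb` → match
6. `ccc` → match
7. `bbc` → match
8. `c` → match
9. `abc` → match

1, 3, 4, 5, 6, 7, 8, 9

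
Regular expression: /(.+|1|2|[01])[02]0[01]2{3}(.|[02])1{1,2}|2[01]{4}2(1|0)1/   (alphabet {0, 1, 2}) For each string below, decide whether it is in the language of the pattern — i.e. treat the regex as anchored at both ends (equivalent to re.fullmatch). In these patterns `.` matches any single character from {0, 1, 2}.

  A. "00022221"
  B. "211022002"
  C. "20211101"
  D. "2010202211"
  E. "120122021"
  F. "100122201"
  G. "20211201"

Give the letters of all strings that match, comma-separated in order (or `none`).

F

A. "00022221" → no match
B. "211022002" → no match — must end with "1"
C. "20211101" → no match
D. "2010202211" → no match
E. "120122021" → no match
F. "100122201" → match
G. "20211201" → no match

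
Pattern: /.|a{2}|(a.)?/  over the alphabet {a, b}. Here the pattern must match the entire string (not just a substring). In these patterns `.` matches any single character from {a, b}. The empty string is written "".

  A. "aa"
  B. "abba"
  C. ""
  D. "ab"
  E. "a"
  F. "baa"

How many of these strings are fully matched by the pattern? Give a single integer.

4

A → match
B → no match
C → match
D → match
E → match
F → no match
Total matched: 4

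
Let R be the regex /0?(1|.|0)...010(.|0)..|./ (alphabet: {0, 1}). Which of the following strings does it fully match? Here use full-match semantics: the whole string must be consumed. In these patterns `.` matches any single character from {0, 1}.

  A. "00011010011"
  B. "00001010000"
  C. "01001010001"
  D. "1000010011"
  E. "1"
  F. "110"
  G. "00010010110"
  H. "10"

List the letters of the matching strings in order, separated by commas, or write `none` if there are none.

A, B, C, D, E, G

A → match
B → match
C → match
D → match
E → match
F → no match
G → match
H → no match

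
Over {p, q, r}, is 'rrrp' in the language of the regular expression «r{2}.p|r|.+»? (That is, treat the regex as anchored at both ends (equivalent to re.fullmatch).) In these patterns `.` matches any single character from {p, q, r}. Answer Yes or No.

Yes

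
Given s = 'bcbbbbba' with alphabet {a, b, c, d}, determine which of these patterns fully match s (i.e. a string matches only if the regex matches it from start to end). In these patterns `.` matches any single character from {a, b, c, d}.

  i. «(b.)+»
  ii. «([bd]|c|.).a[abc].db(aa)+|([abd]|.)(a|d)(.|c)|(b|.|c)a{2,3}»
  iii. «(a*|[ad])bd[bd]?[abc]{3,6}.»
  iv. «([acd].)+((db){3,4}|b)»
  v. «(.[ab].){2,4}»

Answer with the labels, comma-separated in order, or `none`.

i → match
ii → no match
iii → no match
iv → no match
v → no match

i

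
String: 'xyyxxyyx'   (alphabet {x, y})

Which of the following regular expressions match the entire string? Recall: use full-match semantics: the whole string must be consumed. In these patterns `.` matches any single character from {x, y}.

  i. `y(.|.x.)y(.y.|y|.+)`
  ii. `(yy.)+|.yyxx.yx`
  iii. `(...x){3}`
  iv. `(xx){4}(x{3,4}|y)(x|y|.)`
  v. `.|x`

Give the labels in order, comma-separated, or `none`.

ii

i → no match — must start with 'y'
ii → match
iii → no match
iv → no match — must start with 'xx'
v → no match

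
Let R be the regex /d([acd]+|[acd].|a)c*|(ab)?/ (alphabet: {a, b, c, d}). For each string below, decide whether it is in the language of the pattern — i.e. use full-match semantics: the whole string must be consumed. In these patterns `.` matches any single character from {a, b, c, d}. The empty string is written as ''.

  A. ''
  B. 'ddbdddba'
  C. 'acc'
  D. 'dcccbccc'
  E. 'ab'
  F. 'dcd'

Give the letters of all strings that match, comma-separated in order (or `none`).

A → match
B → no match
C → no match
D → no match
E → match
F → match

A, E, F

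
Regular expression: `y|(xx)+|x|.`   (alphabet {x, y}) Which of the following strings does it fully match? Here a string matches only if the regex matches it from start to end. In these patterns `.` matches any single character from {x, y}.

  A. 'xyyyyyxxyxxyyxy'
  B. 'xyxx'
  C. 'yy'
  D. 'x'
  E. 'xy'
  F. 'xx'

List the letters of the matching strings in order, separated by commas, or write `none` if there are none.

D, F

A → no match
B → no match
C → no match
D → match
E → no match
F → match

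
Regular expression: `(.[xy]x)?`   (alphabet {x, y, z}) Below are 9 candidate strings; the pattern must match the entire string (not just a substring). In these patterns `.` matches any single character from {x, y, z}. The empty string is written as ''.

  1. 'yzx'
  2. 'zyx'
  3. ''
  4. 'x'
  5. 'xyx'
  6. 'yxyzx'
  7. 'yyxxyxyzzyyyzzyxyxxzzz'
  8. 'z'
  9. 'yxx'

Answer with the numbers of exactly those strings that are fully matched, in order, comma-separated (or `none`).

2, 3, 5, 9

1. 'yzx' → no match
2. 'zyx' → match
3. '' → match
4. 'x' → no match
5. 'xyx' → match
6. 'yxyzx' → no match
7 → no match
8. 'z' → no match
9. 'yxx' → match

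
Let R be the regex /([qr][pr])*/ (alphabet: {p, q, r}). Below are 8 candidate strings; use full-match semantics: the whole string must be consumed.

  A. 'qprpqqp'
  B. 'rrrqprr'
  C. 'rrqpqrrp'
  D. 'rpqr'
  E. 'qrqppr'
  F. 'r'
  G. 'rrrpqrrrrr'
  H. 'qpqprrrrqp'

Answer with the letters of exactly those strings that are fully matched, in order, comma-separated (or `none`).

C, D, G, H

A → no match
B → no match
C → match
D → match
E → no match
F → no match
G → match
H → match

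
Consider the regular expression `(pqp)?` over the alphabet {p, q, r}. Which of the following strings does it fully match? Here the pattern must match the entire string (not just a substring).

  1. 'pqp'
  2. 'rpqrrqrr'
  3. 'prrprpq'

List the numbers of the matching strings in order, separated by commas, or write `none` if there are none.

1

1 → match
2 → no match
3 → no match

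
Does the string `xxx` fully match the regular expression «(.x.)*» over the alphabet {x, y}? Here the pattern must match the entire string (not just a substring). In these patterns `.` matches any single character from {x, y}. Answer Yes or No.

Yes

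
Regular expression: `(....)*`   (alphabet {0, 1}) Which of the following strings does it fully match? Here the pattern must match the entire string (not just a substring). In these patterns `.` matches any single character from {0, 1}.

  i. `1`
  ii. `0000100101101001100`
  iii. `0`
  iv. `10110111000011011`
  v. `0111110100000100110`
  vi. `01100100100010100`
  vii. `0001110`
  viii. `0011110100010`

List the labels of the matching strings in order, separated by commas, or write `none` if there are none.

i. `1` → no match
ii → no match
iii. `0` → no match
iv → no match
v → no match
vi → no match
vii. `0001110` → no match
viii → no match

none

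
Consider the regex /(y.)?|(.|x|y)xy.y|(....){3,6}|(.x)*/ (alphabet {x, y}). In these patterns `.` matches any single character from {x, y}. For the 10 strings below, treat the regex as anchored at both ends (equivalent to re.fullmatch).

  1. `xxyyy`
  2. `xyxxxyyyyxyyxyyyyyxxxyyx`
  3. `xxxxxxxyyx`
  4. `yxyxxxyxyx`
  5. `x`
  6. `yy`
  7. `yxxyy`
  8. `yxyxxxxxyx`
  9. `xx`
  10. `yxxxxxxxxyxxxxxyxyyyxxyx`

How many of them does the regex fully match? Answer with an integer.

1 → match
2 → match
3 → no match
4 → match
5 → no match
6 → match
7 → no match
8 → match
9 → match
10 → match
Total matched: 7

7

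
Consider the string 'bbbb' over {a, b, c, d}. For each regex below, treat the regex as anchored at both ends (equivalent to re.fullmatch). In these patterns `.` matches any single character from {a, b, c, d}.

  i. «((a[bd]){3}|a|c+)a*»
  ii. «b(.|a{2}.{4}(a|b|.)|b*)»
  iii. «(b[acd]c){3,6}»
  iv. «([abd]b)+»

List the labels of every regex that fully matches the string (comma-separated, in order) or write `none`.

ii, iv

i → no match
ii → match
iii → no match — must end with 'c'
iv → match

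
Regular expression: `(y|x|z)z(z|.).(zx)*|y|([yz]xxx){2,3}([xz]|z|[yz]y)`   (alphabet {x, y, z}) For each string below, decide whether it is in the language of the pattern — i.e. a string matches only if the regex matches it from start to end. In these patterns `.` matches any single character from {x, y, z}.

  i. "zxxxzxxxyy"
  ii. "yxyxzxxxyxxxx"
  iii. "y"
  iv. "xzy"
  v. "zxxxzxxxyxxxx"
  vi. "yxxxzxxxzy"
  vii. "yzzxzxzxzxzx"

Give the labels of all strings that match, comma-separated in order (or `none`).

i. "zxxxzxxxyy" → match
ii → no match
iii. "y" → match
iv. "xzy" → no match
v → match
vi. "yxxxzxxxzy" → match
vii. "yzzxzxzxzxzx" → match

i, iii, v, vi, vii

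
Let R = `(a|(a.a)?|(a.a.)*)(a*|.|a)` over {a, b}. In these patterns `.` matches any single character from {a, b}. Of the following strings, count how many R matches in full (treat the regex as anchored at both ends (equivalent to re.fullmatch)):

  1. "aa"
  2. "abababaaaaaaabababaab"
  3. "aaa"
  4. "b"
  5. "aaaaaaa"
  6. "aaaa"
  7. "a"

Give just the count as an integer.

7

1. "aa" → match
2 → match
3. "aaa" → match
4. "b" → match
5. "aaaaaaa" → match
6. "aaaa" → match
7. "a" → match
Total matched: 7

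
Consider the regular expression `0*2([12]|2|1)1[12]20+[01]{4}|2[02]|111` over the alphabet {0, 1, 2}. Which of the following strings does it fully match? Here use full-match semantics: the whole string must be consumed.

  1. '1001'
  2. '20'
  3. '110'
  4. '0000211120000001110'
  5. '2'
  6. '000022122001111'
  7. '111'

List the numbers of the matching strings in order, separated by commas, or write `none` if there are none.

2, 4, 6, 7

1 → no match
2 → match
3 → no match
4 → match
5 → no match
6 → match
7 → match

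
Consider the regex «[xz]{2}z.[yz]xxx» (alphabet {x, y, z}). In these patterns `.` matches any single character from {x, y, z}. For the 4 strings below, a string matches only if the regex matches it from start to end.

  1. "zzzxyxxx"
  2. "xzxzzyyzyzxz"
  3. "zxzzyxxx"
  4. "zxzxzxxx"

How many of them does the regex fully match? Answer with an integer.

1. "zzzxyxxx" → match
2. "xzxzzyyzyzxz" → no match — must end with "xxx"
3. "zxzzyxxx" → match
4. "zxzxzxxx" → match
Total matched: 3

3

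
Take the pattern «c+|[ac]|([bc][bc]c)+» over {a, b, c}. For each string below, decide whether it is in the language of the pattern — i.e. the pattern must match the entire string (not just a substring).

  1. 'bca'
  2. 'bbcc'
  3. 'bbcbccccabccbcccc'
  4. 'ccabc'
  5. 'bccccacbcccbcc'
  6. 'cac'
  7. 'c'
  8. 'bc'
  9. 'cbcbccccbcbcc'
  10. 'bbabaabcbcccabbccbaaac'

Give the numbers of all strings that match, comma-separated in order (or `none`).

7

1 → no match
2 → no match
3 → no match
4 → no match
5 → no match
6 → no match
7 → match
8 → no match
9 → no match
10 → no match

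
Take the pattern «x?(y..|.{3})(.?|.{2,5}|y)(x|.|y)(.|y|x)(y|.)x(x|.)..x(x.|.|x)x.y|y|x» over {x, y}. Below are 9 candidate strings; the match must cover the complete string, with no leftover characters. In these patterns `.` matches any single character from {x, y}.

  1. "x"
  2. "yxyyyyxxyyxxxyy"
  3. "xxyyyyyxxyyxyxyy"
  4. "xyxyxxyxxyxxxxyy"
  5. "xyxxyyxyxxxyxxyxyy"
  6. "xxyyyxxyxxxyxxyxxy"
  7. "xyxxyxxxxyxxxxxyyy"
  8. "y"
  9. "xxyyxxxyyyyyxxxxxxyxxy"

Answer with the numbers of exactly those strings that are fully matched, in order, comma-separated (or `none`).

1, 2, 3, 4, 5, 6, 8, 9

1 → match
2 → match
3 → match
4 → match
5 → match
6 → match
7 → no match
8 → match
9 → match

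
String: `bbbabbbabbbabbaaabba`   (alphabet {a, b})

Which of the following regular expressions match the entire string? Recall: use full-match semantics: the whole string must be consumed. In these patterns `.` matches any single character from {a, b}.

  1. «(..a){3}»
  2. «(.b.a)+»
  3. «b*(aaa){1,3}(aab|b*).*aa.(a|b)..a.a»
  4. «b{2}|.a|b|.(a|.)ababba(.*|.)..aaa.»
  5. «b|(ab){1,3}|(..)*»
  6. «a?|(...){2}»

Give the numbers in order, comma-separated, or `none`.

2, 5

1 → no match
2 → match
3 → no match
4 → no match
5 → match
6 → no match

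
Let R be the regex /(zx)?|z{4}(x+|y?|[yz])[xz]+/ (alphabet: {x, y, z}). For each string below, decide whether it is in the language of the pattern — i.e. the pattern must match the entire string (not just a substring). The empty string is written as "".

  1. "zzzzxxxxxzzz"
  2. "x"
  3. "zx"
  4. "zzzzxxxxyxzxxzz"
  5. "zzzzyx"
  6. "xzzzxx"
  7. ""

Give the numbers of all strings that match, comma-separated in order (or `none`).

1, 3, 5, 7

1 → match
2 → no match
3 → match
4 → no match
5 → match
6 → no match
7 → match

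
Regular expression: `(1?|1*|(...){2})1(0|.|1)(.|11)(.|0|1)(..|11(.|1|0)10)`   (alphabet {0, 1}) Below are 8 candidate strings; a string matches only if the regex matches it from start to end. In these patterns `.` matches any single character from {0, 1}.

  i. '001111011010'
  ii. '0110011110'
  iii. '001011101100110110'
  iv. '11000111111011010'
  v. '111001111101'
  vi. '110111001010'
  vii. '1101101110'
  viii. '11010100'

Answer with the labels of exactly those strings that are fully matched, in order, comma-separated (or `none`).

i → no match
ii → no match
iii → no match
iv → no match
v → match
vi → no match
vii → no match
viii → no match

v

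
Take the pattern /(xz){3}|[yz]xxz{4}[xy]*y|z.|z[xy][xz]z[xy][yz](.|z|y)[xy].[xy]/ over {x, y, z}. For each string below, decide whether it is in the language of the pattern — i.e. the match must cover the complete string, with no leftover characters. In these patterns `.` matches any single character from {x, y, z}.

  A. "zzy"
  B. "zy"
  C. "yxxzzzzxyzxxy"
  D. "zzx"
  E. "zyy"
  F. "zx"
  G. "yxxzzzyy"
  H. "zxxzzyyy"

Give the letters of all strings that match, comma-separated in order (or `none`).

A → no match
B → match
C → no match
D → no match
E → no match
F → match
G → no match
H → no match

B, F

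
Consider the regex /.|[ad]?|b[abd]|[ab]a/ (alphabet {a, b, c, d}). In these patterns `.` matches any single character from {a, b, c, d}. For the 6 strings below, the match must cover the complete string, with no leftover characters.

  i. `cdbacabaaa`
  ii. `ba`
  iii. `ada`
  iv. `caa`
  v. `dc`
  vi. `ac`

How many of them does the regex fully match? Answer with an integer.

i → no match
ii → match
iii → no match
iv → no match
v → no match
vi → no match
Total matched: 1

1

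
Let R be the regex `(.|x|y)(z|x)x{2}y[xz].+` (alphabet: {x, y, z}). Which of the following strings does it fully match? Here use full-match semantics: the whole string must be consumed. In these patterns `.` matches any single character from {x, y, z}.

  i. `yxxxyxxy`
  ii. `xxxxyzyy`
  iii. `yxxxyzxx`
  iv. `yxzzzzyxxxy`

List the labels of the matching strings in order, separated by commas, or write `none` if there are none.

i → match
ii → match
iii → match
iv → no match

i, ii, iii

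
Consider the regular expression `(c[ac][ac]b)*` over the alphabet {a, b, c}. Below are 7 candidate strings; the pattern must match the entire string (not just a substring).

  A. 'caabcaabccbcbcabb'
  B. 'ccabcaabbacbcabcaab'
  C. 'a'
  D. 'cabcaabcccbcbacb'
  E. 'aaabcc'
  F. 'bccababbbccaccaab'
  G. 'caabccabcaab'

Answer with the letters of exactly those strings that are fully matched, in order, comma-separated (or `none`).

G

A → no match
B → no match
C → no match
D → no match
E → no match
F → no match
G → match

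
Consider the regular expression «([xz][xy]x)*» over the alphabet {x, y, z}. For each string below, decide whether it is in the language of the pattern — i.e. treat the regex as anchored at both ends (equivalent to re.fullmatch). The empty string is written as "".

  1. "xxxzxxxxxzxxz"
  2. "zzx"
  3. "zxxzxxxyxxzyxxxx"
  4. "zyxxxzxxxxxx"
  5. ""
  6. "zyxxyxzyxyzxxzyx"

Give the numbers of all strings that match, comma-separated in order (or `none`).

1 → no match
2 → no match
3 → no match
4 → no match
5 → match
6 → no match

5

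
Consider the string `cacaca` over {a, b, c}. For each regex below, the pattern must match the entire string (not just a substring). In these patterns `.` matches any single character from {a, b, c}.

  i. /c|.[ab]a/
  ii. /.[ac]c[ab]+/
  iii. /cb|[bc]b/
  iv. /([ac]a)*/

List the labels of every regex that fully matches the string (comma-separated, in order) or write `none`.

i → no match
ii → no match
iii → no match
iv → match

iv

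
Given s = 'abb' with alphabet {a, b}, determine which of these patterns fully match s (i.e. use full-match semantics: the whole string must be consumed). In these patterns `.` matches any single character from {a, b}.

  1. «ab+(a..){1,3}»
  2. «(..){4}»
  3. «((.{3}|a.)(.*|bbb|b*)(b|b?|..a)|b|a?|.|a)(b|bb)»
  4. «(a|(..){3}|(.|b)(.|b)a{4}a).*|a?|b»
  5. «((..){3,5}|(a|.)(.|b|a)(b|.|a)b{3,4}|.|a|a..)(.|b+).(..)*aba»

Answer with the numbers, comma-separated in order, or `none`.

1 → no match
2 → no match
3 → match
4 → match
5 → no match — must end with 'aba'

3, 4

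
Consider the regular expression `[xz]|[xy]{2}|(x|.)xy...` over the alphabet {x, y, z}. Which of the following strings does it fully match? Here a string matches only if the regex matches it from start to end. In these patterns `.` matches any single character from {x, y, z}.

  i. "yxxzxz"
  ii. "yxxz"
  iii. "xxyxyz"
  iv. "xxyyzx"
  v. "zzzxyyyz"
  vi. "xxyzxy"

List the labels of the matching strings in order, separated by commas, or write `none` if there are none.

iii, iv, vi

i → no match
ii → no match
iii → match
iv → match
v → no match
vi → match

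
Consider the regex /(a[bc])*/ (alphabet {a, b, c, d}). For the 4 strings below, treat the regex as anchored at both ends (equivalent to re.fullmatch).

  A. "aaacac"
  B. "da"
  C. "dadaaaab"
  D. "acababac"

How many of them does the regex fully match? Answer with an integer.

A → no match
B → no match
C → no match
D → match
Total matched: 1

1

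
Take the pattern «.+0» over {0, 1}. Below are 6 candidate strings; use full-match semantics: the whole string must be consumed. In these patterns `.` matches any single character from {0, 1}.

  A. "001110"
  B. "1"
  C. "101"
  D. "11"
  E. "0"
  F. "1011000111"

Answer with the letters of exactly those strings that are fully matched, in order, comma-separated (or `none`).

A

A → match
B → no match — must end with "0"
C → no match — must end with "0"
D → no match — must end with "0"
E → no match
F → no match — must end with "0"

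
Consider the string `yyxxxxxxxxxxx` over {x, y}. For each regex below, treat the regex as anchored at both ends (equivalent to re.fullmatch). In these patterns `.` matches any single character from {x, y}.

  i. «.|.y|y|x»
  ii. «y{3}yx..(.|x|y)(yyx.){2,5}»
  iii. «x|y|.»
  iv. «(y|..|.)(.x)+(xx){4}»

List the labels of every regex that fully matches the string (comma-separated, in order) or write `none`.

iv

i → no match
ii → no match
iii → no match
iv → match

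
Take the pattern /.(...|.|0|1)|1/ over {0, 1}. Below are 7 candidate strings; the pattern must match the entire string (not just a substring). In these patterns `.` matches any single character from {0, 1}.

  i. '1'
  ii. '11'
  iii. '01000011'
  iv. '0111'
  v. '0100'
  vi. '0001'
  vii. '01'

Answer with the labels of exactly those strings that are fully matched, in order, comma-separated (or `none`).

i, ii, iv, v, vi, vii

i → match
ii → match
iii → no match
iv → match
v → match
vi → match
vii → match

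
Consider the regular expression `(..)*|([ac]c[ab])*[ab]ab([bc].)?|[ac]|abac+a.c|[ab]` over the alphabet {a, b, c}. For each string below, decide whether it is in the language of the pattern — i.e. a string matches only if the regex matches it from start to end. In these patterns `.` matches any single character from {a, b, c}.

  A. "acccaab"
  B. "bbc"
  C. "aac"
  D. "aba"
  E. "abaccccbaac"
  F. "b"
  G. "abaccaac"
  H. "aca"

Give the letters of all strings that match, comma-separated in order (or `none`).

F, G

A → no match
B → no match
C → no match
D → no match
E → no match
F → match
G → match
H → no match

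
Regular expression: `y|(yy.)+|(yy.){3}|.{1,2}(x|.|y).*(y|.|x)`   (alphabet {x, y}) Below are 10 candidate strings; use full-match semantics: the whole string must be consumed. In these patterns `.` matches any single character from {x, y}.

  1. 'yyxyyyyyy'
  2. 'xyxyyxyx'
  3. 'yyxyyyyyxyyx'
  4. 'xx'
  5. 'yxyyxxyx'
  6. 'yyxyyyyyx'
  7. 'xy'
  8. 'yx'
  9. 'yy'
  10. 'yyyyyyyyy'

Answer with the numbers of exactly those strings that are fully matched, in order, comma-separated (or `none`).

1 → match
2 → match
3 → match
4 → no match
5 → match
6 → match
7 → no match
8 → no match
9 → no match
10 → match

1, 2, 3, 5, 6, 10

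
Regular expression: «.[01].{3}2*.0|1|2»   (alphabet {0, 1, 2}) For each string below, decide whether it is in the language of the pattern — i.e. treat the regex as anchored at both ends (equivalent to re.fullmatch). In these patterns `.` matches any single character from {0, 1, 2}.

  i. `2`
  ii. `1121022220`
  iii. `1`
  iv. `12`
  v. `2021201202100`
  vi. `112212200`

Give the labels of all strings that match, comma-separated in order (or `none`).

i → match
ii → match
iii → match
iv → no match
v → no match
vi → match

i, ii, iii, vi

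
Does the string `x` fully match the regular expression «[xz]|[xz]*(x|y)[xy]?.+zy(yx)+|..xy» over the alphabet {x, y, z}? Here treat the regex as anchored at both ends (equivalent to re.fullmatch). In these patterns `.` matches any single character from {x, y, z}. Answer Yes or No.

Yes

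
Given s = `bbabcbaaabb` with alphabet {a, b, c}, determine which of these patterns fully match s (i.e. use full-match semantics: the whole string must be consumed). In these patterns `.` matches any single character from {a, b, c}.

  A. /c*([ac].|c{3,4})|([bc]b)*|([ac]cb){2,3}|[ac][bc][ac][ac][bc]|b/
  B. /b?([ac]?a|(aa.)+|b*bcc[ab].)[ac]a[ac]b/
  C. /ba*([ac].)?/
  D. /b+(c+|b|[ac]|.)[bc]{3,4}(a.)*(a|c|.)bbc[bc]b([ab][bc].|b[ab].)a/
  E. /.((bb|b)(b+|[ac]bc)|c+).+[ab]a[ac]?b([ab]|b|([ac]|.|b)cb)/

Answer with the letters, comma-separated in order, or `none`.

A → no match
B → no match
C → no match
D → no match — must end with `a`
E → match

E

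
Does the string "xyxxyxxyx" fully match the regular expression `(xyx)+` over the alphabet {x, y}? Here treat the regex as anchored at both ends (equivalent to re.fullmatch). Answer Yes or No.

Yes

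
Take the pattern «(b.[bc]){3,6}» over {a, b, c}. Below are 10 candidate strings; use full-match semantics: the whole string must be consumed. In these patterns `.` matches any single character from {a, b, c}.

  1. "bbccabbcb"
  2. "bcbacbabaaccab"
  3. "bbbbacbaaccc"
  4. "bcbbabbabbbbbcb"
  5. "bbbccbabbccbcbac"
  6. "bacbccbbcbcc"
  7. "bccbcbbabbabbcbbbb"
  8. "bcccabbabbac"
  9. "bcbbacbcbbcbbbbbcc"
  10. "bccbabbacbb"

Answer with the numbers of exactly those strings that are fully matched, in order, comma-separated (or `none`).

4, 6, 7, 9

1. "bbccabbcb" → no match
2 → no match
3. "bbbbacbaaccc" → no match
4 → match
5 → no match
6. "bacbccbbcbcc" → match
7 → match
8. "bcccabbabbac" → no match
9 → match
10. "bccbabbacbb" → no match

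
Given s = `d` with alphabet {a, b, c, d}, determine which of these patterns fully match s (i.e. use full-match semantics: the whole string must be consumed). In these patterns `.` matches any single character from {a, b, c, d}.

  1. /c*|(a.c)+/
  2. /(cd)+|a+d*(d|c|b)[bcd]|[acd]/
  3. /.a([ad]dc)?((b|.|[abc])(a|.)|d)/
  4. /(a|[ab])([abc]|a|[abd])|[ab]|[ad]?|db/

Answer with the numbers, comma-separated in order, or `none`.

1 → no match
2 → match
3 → no match
4 → match

2, 4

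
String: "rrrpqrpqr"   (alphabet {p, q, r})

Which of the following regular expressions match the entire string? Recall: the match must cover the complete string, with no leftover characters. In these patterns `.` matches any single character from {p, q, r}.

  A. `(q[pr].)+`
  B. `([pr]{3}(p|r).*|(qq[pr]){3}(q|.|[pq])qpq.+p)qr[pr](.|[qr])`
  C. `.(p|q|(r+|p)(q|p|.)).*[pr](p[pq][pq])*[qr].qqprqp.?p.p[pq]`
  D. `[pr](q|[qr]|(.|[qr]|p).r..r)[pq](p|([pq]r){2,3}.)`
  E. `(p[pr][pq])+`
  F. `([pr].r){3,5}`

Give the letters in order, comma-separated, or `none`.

A → no match — must start with "q"
B → no match
C → no match
D → no match
E → no match — must start with "p"
F → match

F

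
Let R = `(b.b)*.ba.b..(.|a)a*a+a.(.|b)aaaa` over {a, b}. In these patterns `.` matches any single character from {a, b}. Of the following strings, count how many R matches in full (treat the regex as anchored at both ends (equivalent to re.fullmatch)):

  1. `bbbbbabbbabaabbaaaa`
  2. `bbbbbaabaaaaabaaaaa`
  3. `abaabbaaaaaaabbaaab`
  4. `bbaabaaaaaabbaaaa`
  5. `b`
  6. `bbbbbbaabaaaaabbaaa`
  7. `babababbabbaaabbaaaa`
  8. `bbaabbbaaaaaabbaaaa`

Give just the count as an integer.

5

1 → match
2 → match
3 → no match — must end with `aaaa`
4 → match
5 → no match — must end with `aaaa`
6 → no match — must end with `aaaa`
7 → match
8 → match
Total matched: 5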